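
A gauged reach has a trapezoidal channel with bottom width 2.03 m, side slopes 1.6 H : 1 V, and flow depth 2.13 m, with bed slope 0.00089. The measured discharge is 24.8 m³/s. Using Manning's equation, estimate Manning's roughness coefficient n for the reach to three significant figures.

A = (b + z·y)·y = (2.03 + 1.6×2.13)×2.13 = 11.58 m²
P = b + 2y√(1+z²) = 2.03 + 2×2.13×√(1+1.6²) = 10.07 m
R = A/P = 11.58/10.07 = 1.150 m
n = (1/Q)·A·R^(2/3)·S^(1/2) = (1/24.8) × 11.58 × 1.098 × 0.02983 = 0.01530

0.0153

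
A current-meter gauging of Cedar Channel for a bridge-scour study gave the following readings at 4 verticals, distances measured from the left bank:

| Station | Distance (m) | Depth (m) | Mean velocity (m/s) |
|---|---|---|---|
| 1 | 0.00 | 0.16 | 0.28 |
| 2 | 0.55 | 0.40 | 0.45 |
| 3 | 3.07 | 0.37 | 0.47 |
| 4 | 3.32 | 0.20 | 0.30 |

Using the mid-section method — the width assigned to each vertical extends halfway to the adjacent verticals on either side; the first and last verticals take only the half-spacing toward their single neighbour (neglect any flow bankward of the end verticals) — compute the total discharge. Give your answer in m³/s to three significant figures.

w_1 = (0.55 − 0.00)/2 = 0.275 m; q_1 = 0.28 × 0.16 × 0.275 = 0.01232 m³/s
w_2 = (3.07 − 0.00)/2 = 1.535 m; q_2 = 0.45 × 0.40 × 1.535 = 0.2763 m³/s
w_3 = (3.32 − 0.55)/2 = 1.385 m; q_3 = 0.47 × 0.37 × 1.385 = 0.2409 m³/s
w_4 = (3.32 − 3.07)/2 = 0.125 m; q_4 = 0.30 × 0.20 × 0.125 = 0.007500 m³/s
Q = Σ qᵢ = 0.5370 m³/s

0.537 m³/s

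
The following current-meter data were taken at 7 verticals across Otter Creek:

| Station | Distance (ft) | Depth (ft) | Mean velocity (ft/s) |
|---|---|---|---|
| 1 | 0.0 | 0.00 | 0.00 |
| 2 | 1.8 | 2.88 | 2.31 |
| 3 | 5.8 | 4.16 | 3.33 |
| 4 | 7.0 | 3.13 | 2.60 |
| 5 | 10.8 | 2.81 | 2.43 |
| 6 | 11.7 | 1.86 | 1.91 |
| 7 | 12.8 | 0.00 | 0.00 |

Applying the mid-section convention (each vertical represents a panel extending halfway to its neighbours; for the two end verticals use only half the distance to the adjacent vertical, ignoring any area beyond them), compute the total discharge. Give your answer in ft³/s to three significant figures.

95.3 ft³/s

w_2 = (5.8 − 0.0)/2 = 2.9 ft; q_2 = 2.31 × 2.88 × 2.9 = 19.29 ft³/s
w_3 = (7.0 − 1.8)/2 = 2.6 ft; q_3 = 3.33 × 4.16 × 2.6 = 36.02 ft³/s
w_4 = (10.8 − 5.8)/2 = 2.5 ft; q_4 = 2.60 × 3.13 × 2.5 = 20.35 ft³/s
w_5 = (11.7 − 7.0)/2 = 2.35 ft; q_5 = 2.43 × 2.81 × 2.35 = 16.05 ft³/s
w_6 = (12.8 − 10.8)/2 = 1 ft; q_6 = 1.91 × 1.86 × 1 = 3.553 ft³/s
Stations 1, 7 contribute zero (depth or velocity is 0).
Q = Σ qᵢ = 95.25 ft³/s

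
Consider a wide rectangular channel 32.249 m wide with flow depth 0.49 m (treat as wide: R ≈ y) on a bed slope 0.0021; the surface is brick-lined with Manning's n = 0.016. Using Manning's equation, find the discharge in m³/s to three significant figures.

A = b·y = 32.249 × 0.49 = 15.80 m²
Wide channel: R ≈ y = 0.49 m
Q = (1/n)·A·R^(2/3)·S^(1/2) = (1/0.016) × 15.80 × 0.4900^(2/3) × 0.0021^(1/2) = 28.13 m³/s

28.1 m³/s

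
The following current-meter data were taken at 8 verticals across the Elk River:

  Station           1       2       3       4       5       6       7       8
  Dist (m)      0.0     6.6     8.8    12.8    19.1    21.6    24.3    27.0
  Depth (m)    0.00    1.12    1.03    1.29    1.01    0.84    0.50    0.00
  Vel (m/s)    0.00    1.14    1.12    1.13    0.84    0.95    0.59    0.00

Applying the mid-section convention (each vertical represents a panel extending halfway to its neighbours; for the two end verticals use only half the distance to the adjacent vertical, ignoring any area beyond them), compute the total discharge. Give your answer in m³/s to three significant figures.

23.3 m³/s

w_2 = (8.8 − 0.0)/2 = 4.4 m; q_2 = 1.14 × 1.12 × 4.4 = 5.618 m³/s
w_3 = (12.8 − 6.6)/2 = 3.1 m; q_3 = 1.12 × 1.03 × 3.1 = 3.576 m³/s
w_4 = (19.1 − 8.8)/2 = 5.15 m; q_4 = 1.13 × 1.29 × 5.15 = 7.507 m³/s
w_5 = (21.6 − 12.8)/2 = 4.4 m; q_5 = 0.84 × 1.01 × 4.4 = 3.733 m³/s
w_6 = (24.3 − 19.1)/2 = 2.6 m; q_6 = 0.95 × 0.84 × 2.6 = 2.075 m³/s
w_7 = (27.0 − 21.6)/2 = 2.7 m; q_7 = 0.59 × 0.50 × 2.7 = 0.7965 m³/s
Stations 1, 8 contribute zero (depth or velocity is 0).
Q = Σ qᵢ = 23.31 m³/s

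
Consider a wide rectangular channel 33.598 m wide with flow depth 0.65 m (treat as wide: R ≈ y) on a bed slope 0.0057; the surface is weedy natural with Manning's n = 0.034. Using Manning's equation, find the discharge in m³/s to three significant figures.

36.4 m³/s

A = b·y = 33.598 × 0.65 = 21.84 m²
Wide channel: R ≈ y = 0.65 m
Q = (1/n)·A·R^(2/3)·S^(1/2) = (1/0.034) × 21.84 × 0.6500^(2/3) × 0.0057^(1/2) = 36.39 m³/s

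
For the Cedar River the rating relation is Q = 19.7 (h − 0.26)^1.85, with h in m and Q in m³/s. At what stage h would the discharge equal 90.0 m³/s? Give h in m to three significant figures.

2.53 m

h − h₀ = (Q/C)^(1/b) = (90.0/19.7)^(1/1.85) = 2.273 m
h = 0.26 + 2.273 = 2.533 m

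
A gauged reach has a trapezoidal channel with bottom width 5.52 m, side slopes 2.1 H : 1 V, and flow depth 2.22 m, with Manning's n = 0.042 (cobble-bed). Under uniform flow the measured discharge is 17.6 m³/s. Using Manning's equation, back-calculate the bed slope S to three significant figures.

0.000666

A = (b + z·y)·y = (5.52 + 2.1×2.22)×2.22 = 22.60 m²
P = b + 2y√(1+z²) = 5.52 + 2×2.22×√(1+2.1²) = 15.85 m
R = A/P = 22.60/15.85 = 1.426 m
S = (Q·n / (1·A·R^(2/3)))² = (17.6×0.042 / (1×22.60×1.267))² = 0.0006660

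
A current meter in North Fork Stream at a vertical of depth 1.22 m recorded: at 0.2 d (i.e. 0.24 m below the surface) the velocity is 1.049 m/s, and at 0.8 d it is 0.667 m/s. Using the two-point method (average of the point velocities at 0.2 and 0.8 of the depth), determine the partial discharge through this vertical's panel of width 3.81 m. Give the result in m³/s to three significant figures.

3.99 m³/s

v̄ = (1.049 + 0.667) / 2 = 0.8580 m/s
q = v̄ × d × w = 0.8580 × 1.22 × 3.81 = 3.988 m³/s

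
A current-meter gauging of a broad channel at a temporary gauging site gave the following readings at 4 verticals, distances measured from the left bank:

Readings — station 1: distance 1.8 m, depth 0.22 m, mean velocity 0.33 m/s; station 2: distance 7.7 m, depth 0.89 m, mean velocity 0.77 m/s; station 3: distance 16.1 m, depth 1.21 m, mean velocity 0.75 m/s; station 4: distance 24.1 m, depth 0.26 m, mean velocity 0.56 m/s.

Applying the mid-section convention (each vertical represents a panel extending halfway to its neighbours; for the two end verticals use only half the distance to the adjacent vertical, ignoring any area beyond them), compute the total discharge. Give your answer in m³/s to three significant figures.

w_1 = (7.7 − 1.8)/2 = 2.95 m; q_1 = 0.33 × 0.22 × 2.95 = 0.2142 m³/s
w_2 = (16.1 − 1.8)/2 = 7.15 m; q_2 = 0.77 × 0.89 × 7.15 = 4.900 m³/s
w_3 = (24.1 − 7.7)/2 = 8.2 m; q_3 = 0.75 × 1.21 × 8.2 = 7.442 m³/s
w_4 = (24.1 − 16.1)/2 = 4 m; q_4 = 0.56 × 0.26 × 4 = 0.5824 m³/s
Q = Σ qᵢ = 13.14 m³/s

13.1 m³/s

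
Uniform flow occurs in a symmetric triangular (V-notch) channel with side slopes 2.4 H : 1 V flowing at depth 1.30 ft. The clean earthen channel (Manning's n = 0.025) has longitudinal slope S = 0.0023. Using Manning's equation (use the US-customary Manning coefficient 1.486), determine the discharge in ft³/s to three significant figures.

A = z·y² = 2.4×1.30² = 4.056 ft²
P = 2y√(1+z²) = 2×1.30×√(1+2.4²) = 6.760 ft
R = A/P = 4.056/6.760 = 0.6000 ft
Q = (1.486/n)·A·R^(2/3)·S^(1/2) = (1.486/0.025) × 4.056 × 0.6000^(2/3) × 0.0023^(1/2) = 8.225 ft³/s

8.23 ft³/s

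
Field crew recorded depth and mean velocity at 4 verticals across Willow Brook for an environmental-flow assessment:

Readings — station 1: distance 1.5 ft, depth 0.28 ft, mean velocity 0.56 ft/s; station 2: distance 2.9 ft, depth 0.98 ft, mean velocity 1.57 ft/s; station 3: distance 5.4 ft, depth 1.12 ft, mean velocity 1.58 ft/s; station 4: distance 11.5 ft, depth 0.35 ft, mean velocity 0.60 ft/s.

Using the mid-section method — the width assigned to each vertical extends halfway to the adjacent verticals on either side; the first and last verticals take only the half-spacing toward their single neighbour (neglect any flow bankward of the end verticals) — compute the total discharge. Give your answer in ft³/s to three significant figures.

w_1 = (2.9 − 1.5)/2 = 0.7 ft; q_1 = 0.56 × 0.28 × 0.7 = 0.1098 ft³/s
w_2 = (5.4 − 1.5)/2 = 1.95 ft; q_2 = 1.57 × 0.98 × 1.95 = 3.000 ft³/s
w_3 = (11.5 − 2.9)/2 = 4.3 ft; q_3 = 1.58 × 1.12 × 4.3 = 7.609 ft³/s
w_4 = (11.5 − 5.4)/2 = 3.05 ft; q_4 = 0.60 × 0.35 × 3.05 = 0.6405 ft³/s
Q = Σ qᵢ = 11.36 ft³/s

11.4 ft³/s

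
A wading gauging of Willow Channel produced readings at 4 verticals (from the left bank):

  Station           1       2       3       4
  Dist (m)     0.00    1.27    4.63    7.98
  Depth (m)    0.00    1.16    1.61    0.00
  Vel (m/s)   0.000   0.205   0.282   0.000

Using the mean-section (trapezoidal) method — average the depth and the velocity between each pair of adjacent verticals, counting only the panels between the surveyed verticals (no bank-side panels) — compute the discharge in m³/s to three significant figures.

Panel 1-2: Δb = 1.27 m, d̄ = (0.00+1.16)/2 = 0.58, v̄ = (0.000+0.205)/2 = 0.1025 → q = 1.27×0.58×0.1025 = 0.07550 m³/s
Panel 2-3: Δb = 3.36 m, d̄ = (1.16+1.61)/2 = 1.385, v̄ = (0.205+0.282)/2 = 0.2435 → q = 3.36×1.385×0.2435 = 1.133 m³/s
Panel 3-4: Δb = 3.35 m, d̄ = (1.61+0.00)/2 = 0.805, v̄ = (0.282+0.000)/2 = 0.141 → q = 3.35×0.805×0.141 = 0.3802 m³/s
Q = Σ q = 1.589 m³/s

1.59 m³/s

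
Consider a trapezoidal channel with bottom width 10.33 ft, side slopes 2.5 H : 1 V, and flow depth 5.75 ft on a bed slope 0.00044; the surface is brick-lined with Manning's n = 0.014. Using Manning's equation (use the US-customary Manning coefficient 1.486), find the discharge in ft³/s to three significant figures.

721 ft³/s

A = (b + z·y)·y = (10.33 + 2.5×5.75)×5.75 = 142.1 ft²
P = b + 2y√(1+z²) = 10.33 + 2×5.75×√(1+2.5²) = 41.29 ft
R = A/P = 142.1/41.29 = 3.440 ft
Q = (1.486/n)·A·R^(2/3)·S^(1/2) = (1.486/0.014) × 142.1 × 3.440^(2/3) × 0.00044^(1/2) = 720.7 ft³/s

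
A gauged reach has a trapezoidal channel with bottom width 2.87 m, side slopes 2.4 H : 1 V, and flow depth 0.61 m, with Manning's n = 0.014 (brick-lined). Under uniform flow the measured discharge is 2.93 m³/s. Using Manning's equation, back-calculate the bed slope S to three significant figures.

0.000725

A = (b + z·y)·y = (2.87 + 2.4×0.61)×0.61 = 2.644 m²
P = b + 2y√(1+z²) = 2.87 + 2×0.61×√(1+2.4²) = 6.042 m
R = A/P = 2.644/6.042 = 0.4376 m
S = (Q·n / (1·A·R^(2/3)))² = (2.93×0.014 / (1×2.644×0.5764))² = 0.0007247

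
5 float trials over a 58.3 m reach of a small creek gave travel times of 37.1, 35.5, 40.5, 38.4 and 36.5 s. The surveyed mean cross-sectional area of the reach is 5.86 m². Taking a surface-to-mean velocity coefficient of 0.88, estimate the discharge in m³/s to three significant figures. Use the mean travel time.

t̄ = (37.1 + 35.5 + 40.5 + 38.4 + 36.5) / 5 = 37.6 s
v_surface = L / t̄ = 58.3 / 37.6 = 1.551 m/s
v_mean = 0.88 × 1.551 = 1.364 m/s
Q = A × v_mean = 5.86 × 1.364 = 7.996 m³/s

8.00 m³/s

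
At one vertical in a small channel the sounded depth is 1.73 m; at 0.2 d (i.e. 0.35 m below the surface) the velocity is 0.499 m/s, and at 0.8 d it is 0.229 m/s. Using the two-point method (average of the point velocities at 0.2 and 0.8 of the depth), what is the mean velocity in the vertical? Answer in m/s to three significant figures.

0.364 m/s

v̄ = (0.499 + 0.229) / 2 = 0.3640 m/s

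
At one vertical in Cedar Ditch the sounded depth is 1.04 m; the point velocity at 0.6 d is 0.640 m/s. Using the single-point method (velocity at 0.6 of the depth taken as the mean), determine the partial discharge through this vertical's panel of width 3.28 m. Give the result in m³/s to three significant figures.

v̄ = v₀.₆ = 0.640 m/s
q = v̄ × d × w = 0.6400 × 1.04 × 3.28 = 2.183 m³/s

2.18 m³/s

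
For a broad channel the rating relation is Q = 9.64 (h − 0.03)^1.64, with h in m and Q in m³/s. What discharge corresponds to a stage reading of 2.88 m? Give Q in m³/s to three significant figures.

Q = 9.64 × (2.88 − 0.03)^1.64 = 9.64 × 2.85^1.64 = 53.71 m³/s

53.7 m³/s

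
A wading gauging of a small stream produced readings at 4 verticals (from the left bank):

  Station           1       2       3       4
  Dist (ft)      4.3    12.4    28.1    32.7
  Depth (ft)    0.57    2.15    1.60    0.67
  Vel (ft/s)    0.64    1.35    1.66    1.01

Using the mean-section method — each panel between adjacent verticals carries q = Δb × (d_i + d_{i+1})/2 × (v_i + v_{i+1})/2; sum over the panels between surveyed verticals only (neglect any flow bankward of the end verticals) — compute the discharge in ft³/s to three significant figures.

62.2 ft³/s

Panel 1-2: Δb = 8.1 ft, d̄ = (0.57+2.15)/2 = 1.36, v̄ = (0.64+1.35)/2 = 0.995 → q = 8.1×1.36×0.995 = 10.96 ft³/s
Panel 2-3: Δb = 15.7 ft, d̄ = (2.15+1.60)/2 = 1.875, v̄ = (1.35+1.66)/2 = 1.505 → q = 15.7×1.875×1.505 = 44.30 ft³/s
Panel 3-4: Δb = 4.6 ft, d̄ = (1.60+0.67)/2 = 1.135, v̄ = (1.66+1.01)/2 = 1.335 → q = 4.6×1.135×1.335 = 6.970 ft³/s
Q = Σ q = 62.23 ft³/s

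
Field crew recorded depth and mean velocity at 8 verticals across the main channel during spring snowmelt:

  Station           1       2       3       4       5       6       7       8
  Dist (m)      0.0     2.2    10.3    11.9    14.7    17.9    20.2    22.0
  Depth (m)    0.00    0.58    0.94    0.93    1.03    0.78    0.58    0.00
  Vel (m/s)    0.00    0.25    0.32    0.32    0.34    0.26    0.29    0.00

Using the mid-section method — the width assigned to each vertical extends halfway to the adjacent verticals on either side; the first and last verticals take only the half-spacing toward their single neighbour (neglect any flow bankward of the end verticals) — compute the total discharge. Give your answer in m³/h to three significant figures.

w_2 = (10.3 − 0.0)/2 = 5.15 m; q_2 = 0.25 × 0.58 × 5.15 = 0.7468 m³/s
w_3 = (11.9 − 2.2)/2 = 4.85 m; q_3 = 0.32 × 0.94 × 4.85 = 1.459 m³/s
w_4 = (14.7 − 10.3)/2 = 2.2 m; q_4 = 0.32 × 0.93 × 2.2 = 0.6547 m³/s
w_5 = (17.9 − 11.9)/2 = 3 m; q_5 = 0.34 × 1.03 × 3 = 1.051 m³/s
w_6 = (20.2 − 14.7)/2 = 2.75 m; q_6 = 0.26 × 0.78 × 2.75 = 0.5577 m³/s
w_7 = (22.0 − 17.9)/2 = 2.05 m; q_7 = 0.29 × 0.58 × 2.05 = 0.3448 m³/s
Stations 1, 8 contribute zero (depth or velocity is 0).
Q = Σ qᵢ = 4.813 m³/s
= 4.813 × 3600 = 17330 m³/h

17300 m³/h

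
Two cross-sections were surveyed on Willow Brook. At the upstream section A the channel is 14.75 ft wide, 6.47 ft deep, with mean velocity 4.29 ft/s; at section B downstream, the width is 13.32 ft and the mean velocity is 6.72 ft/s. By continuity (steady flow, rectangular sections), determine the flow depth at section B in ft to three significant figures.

Q = A₁V₁ = (14.75×6.47) × 4.29 = 409.4 ft³/s
d₂ = Q/(b₂ V₂) = 409.4/(13.32×6.72) = 4.574 ft

4.57 ft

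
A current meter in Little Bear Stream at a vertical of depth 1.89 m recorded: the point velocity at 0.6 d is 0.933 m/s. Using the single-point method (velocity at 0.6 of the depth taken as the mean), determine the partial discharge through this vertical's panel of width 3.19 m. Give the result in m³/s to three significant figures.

v̄ = v₀.₆ = 0.933 m/s
q = v̄ × d × w = 0.9330 × 1.89 × 3.19 = 5.625 m³/s

5.63 m³/s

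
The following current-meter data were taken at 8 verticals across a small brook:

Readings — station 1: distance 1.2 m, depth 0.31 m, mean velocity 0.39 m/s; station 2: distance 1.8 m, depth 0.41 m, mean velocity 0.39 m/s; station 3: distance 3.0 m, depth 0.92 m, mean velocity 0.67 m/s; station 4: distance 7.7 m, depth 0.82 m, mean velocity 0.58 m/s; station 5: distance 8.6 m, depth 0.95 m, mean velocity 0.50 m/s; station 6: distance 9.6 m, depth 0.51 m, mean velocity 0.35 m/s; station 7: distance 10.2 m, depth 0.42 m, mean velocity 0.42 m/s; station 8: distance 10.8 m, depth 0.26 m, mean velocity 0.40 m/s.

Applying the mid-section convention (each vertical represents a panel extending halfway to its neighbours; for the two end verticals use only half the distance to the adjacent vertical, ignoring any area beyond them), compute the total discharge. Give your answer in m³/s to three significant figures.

w_1 = (1.8 − 1.2)/2 = 0.3 m; q_1 = 0.39 × 0.31 × 0.3 = 0.03627 m³/s
w_2 = (3.0 − 1.2)/2 = 0.9 m; q_2 = 0.39 × 0.41 × 0.9 = 0.1439 m³/s
w_3 = (7.7 − 1.8)/2 = 2.95 m; q_3 = 0.67 × 0.92 × 2.95 = 1.818 m³/s
w_4 = (8.6 − 3.0)/2 = 2.8 m; q_4 = 0.58 × 0.82 × 2.8 = 1.332 m³/s
w_5 = (9.6 − 7.7)/2 = 0.95 m; q_5 = 0.50 × 0.95 × 0.95 = 0.4513 m³/s
w_6 = (10.2 − 8.6)/2 = 0.8 m; q_6 = 0.35 × 0.51 × 0.8 = 0.1428 m³/s
w_7 = (10.8 − 9.6)/2 = 0.6 m; q_7 = 0.42 × 0.42 × 0.6 = 0.1058 m³/s
w_8 = (10.8 − 10.2)/2 = 0.3 m; q_8 = 0.40 × 0.26 × 0.3 = 0.03120 m³/s
Q = Σ qᵢ = 4.061 m³/s

4.06 m³/s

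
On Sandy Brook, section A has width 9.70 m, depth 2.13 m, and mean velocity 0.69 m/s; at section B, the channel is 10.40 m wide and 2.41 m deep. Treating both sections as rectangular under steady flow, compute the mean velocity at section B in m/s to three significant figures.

0.569 m/s

Q = A₁V₁ = (9.70×2.13) × 0.69 = 14.26 m³/s
A₂ = 10.40 × 2.41 = 25.06 m²
V₂ = Q/A₂ = 14.26/25.06 = 0.5688 m/s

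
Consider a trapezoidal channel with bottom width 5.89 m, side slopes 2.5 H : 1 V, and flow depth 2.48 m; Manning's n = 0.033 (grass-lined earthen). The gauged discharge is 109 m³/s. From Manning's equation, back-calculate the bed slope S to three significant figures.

0.00797

A = (b + z·y)·y = (5.89 + 2.5×2.48)×2.48 = 29.98 m²
P = b + 2y√(1+z²) = 5.89 + 2×2.48×√(1+2.5²) = 19.25 m
R = A/P = 29.98/19.25 = 1.558 m
S = (Q·n / (1·A·R^(2/3)))² = (109×0.033 / (1×29.98×1.344))² = 0.007969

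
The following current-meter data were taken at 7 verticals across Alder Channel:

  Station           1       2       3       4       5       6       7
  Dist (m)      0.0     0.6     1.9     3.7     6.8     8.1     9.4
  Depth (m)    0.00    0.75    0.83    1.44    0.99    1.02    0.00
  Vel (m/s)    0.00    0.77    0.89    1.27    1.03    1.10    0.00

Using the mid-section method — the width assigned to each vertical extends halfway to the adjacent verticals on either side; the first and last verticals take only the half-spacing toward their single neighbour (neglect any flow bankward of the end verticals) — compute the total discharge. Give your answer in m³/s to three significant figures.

9.88 m³/s

w_2 = (1.9 − 0.0)/2 = 0.95 m; q_2 = 0.77 × 0.75 × 0.95 = 0.5486 m³/s
w_3 = (3.7 − 0.6)/2 = 1.55 m; q_3 = 0.89 × 0.83 × 1.55 = 1.145 m³/s
w_4 = (6.8 − 1.9)/2 = 2.45 m; q_4 = 1.27 × 1.44 × 2.45 = 4.481 m³/s
w_5 = (8.1 − 3.7)/2 = 2.2 m; q_5 = 1.03 × 0.99 × 2.2 = 2.243 m³/s
w_6 = (9.4 − 6.8)/2 = 1.3 m; q_6 = 1.10 × 1.02 × 1.3 = 1.459 m³/s
Stations 1, 7 contribute zero (depth or velocity is 0).
Q = Σ qᵢ = 9.876 m³/s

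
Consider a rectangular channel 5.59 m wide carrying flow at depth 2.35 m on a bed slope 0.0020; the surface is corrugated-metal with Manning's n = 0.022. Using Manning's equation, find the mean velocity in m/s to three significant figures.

A = b·y = 5.59 × 2.35 = 13.14 m²
P = b + 2y = 5.59 + 2×2.35 = 10.29 m
R = A/P = 13.14/10.29 = 1.277 m
Q = (1/n)·A·R^(2/3)·S^(1/2) = (1/0.022) × 13.14 × 1.277^(2/3) × 0.0020^(1/2) = 31.43 m³/s
V = Q/A = 31.43/13.14 = 2.392 m/s

2.39 m/s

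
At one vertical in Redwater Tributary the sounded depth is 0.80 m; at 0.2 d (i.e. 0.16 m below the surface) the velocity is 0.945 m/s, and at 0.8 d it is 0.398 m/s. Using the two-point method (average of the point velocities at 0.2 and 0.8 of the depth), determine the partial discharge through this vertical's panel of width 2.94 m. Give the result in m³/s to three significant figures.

v̄ = (0.945 + 0.398) / 2 = 0.6715 m/s
q = v̄ × d × w = 0.6715 × 0.80 × 2.94 = 1.579 m³/s

1.58 m³/s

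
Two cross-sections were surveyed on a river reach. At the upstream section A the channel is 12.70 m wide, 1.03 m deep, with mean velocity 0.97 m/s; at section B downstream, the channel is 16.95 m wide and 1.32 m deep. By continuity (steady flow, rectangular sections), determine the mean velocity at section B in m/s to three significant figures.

Q = A₁V₁ = (12.70×1.03) × 0.97 = 12.69 m³/s
A₂ = 16.95 × 1.32 = 22.37 m²
V₂ = Q/A₂ = 12.69/22.37 = 0.5671 m/s

0.567 m/s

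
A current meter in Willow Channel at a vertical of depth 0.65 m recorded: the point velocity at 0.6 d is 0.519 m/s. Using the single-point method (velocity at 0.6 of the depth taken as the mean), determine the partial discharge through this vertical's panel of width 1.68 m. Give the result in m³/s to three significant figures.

0.567 m³/s

v̄ = v₀.₆ = 0.519 m/s
q = v̄ × d × w = 0.5190 × 0.65 × 1.68 = 0.5667 m³/s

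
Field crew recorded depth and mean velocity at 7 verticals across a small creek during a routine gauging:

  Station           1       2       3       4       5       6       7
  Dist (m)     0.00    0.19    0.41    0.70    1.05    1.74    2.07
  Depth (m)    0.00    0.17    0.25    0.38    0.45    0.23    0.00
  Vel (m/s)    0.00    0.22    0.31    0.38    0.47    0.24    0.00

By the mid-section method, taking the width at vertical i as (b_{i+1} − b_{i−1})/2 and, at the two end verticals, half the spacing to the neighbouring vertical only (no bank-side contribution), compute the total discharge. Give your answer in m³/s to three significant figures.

w_2 = (0.41 − 0.00)/2 = 0.205 m; q_2 = 0.22 × 0.17 × 0.205 = 0.007667 m³/s
w_3 = (0.70 − 0.19)/2 = 0.255 m; q_3 = 0.31 × 0.25 × 0.255 = 0.01976 m³/s
w_4 = (1.05 − 0.41)/2 = 0.32 m; q_4 = 0.38 × 0.38 × 0.32 = 0.04621 m³/s
w_5 = (1.74 − 0.70)/2 = 0.52 m; q_5 = 0.47 × 0.45 × 0.52 = 0.1100 m³/s
w_6 = (2.07 − 1.05)/2 = 0.51 m; q_6 = 0.24 × 0.23 × 0.51 = 0.02815 m³/s
Stations 1, 7 contribute zero (depth or velocity is 0).
Q = Σ qᵢ = 0.2118 m³/s

0.212 m³/s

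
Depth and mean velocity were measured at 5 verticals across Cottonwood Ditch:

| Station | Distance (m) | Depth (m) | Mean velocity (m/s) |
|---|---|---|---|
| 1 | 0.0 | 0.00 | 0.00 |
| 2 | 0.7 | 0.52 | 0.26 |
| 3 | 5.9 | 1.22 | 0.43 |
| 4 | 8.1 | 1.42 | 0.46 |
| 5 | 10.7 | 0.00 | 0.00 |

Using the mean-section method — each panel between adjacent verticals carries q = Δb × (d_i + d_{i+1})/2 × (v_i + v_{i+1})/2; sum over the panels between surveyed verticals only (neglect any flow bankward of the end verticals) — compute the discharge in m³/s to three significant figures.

3.30 m³/s

Panel 1-2: Δb = 0.7 m, d̄ = (0.00+0.52)/2 = 0.26, v̄ = (0.00+0.26)/2 = 0.13 → q = 0.7×0.26×0.13 = 0.02366 m³/s
Panel 2-3: Δb = 5.2 m, d̄ = (0.52+1.22)/2 = 0.87, v̄ = (0.26+0.43)/2 = 0.345 → q = 5.2×0.87×0.345 = 1.561 m³/s
Panel 3-4: Δb = 2.2 m, d̄ = (1.22+1.42)/2 = 1.32, v̄ = (0.43+0.46)/2 = 0.445 → q = 2.2×1.32×0.445 = 1.292 m³/s
Panel 4-5: Δb = 2.6 m, d̄ = (1.42+0.00)/2 = 0.71, v̄ = (0.46+0.00)/2 = 0.23 → q = 2.6×0.71×0.23 = 0.4246 m³/s
Q = Σ q = 3.301 m³/s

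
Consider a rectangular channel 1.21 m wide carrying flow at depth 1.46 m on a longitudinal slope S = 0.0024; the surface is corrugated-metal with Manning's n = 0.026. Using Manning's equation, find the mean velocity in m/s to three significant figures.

1.07 m/s

A = b·y = 1.21 × 1.46 = 1.767 m²
P = b + 2y = 1.21 + 2×1.46 = 4.130 m
R = A/P = 1.767/4.130 = 0.4277 m
Q = (1/n)·A·R^(2/3)·S^(1/2) = (1/0.026) × 1.767 × 0.4277^(2/3) × 0.0024^(1/2) = 1.890 m³/s
V = Q/A = 1.890/1.767 = 1.070 m/s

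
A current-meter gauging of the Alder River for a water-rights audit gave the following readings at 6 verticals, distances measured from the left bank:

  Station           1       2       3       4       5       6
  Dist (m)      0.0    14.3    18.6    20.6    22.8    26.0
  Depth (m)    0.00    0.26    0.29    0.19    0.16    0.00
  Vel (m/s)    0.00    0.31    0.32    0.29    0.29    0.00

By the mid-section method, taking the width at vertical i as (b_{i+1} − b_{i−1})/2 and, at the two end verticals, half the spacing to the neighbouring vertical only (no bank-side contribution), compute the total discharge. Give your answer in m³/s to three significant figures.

1.28 m³/s

w_2 = (18.6 − 0.0)/2 = 9.3 m; q_2 = 0.31 × 0.26 × 9.3 = 0.7496 m³/s
w_3 = (20.6 − 14.3)/2 = 3.15 m; q_3 = 0.32 × 0.29 × 3.15 = 0.2923 m³/s
w_4 = (22.8 − 18.6)/2 = 2.1 m; q_4 = 0.29 × 0.19 × 2.1 = 0.1157 m³/s
w_5 = (26.0 − 20.6)/2 = 2.7 m; q_5 = 0.29 × 0.16 × 2.7 = 0.1253 m³/s
Stations 1, 6 contribute zero (depth or velocity is 0).
Q = Σ qᵢ = 1.283 m³/s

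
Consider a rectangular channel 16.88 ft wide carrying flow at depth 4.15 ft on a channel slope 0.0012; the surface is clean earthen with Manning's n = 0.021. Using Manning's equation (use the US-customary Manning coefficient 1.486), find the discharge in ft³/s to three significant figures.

A = b·y = 16.88 × 4.15 = 70.05 ft²
P = b + 2y = 16.88 + 2×4.15 = 25.18 ft
R = A/P = 70.05/25.18 = 2.782 ft
Q = (1.486/n)·A·R^(2/3)·S^(1/2) = (1.486/0.021) × 70.05 × 2.782^(2/3) × 0.0012^(1/2) = 339.7 ft³/s

340 ft³/s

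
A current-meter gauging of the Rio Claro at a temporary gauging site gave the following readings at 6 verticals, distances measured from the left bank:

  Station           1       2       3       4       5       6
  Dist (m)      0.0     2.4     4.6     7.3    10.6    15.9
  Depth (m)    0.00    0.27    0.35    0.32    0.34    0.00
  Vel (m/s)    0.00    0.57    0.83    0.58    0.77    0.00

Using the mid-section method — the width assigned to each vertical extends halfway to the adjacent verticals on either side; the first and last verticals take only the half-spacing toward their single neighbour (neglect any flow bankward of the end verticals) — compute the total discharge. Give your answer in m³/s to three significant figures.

2.75 m³/s

w_2 = (4.6 − 0.0)/2 = 2.3 m; q_2 = 0.57 × 0.27 × 2.3 = 0.3540 m³/s
w_3 = (7.3 − 2.4)/2 = 2.45 m; q_3 = 0.83 × 0.35 × 2.45 = 0.7117 m³/s
w_4 = (10.6 − 4.6)/2 = 3 m; q_4 = 0.58 × 0.32 × 3 = 0.5568 m³/s
w_5 = (15.9 − 7.3)/2 = 4.3 m; q_5 = 0.77 × 0.34 × 4.3 = 1.126 m³/s
Stations 1, 6 contribute zero (depth or velocity is 0).
Q = Σ qᵢ = 2.748 m³/s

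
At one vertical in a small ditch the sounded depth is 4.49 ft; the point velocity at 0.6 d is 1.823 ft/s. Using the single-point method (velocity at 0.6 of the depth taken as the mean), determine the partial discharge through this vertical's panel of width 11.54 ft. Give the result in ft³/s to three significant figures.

94.5 ft³/s

v̄ = v₀.₆ = 1.823 ft/s
q = v̄ × d × w = 1.823 × 4.49 × 11.54 = 94.46 ft³/s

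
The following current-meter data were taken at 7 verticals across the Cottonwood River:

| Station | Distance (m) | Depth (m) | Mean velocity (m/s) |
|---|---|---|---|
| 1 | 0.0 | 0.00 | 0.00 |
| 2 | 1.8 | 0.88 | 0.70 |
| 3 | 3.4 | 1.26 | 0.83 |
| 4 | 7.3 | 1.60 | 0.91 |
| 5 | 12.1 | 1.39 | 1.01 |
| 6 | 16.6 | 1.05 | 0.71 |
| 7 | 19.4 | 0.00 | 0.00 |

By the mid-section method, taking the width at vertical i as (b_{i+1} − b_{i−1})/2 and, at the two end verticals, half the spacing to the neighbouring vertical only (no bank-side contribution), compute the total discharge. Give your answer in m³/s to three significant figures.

19.5 m³/s

w_2 = (3.4 − 0.0)/2 = 1.7 m; q_2 = 0.70 × 0.88 × 1.7 = 1.047 m³/s
w_3 = (7.3 − 1.8)/2 = 2.75 m; q_3 = 0.83 × 1.26 × 2.75 = 2.876 m³/s
w_4 = (12.1 − 3.4)/2 = 4.35 m; q_4 = 0.91 × 1.60 × 4.35 = 6.334 m³/s
w_5 = (16.6 − 7.3)/2 = 4.65 m; q_5 = 1.01 × 1.39 × 4.65 = 6.528 m³/s
w_6 = (19.4 − 12.1)/2 = 3.65 m; q_6 = 0.71 × 1.05 × 3.65 = 2.721 m³/s
Stations 1, 7 contribute zero (depth or velocity is 0).
Q = Σ qᵢ = 19.51 m³/s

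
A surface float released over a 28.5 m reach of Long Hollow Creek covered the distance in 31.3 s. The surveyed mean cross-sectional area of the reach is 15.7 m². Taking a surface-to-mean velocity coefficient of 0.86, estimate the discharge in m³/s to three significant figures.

v_surface = L / t̄ = 28.5 / 31.3 = 0.9105 m/s
v_mean = 0.86 × 0.9105 = 0.7831 m/s
Q = A × v_mean = 15.7 × 0.7831 = 12.29 m³/s

12.3 m³/s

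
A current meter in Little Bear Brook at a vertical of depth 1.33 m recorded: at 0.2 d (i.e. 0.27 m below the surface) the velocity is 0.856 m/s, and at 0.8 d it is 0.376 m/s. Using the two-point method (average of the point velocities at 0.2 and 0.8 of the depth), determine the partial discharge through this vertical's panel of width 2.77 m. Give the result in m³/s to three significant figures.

v̄ = (0.856 + 0.376) / 2 = 0.6160 m/s
q = v̄ × d × w = 0.6160 × 1.33 × 2.77 = 2.269 m³/s

2.27 m³/s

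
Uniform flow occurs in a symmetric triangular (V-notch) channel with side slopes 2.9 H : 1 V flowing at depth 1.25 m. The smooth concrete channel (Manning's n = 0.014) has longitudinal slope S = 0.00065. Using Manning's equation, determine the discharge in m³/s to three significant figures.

A = z·y² = 2.9×1.25² = 4.531 m²
P = 2y√(1+z²) = 2×1.25×√(1+2.9²) = 7.669 m
R = A/P = 4.531/7.669 = 0.5909 m
Q = (1/n)·A·R^(2/3)·S^(1/2) = (1/0.014) × 4.531 × 0.5909^(2/3) × 0.00065^(1/2) = 5.810 m³/s

5.81 m³/s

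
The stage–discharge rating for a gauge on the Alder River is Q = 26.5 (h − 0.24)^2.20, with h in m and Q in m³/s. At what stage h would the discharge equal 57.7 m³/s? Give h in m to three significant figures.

1.66 m

h − h₀ = (Q/C)^(1/b) = (57.7/26.5)^(1/2.20) = 1.424 m
h = 0.24 + 1.424 = 1.664 m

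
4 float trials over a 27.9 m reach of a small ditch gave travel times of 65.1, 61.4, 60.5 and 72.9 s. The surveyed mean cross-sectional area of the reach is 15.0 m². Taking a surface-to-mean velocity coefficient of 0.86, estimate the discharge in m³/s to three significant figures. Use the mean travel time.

5.54 m³/s

t̄ = (65.1 + 61.4 + 60.5 + 72.9) / 4 = 64.975 s
v_surface = L / t̄ = 27.9 / 64.975 = 0.4294 m/s
v_mean = 0.86 × 0.4294 = 0.3693 m/s
Q = A × v_mean = 15.0 × 0.3693 = 5.539 m³/s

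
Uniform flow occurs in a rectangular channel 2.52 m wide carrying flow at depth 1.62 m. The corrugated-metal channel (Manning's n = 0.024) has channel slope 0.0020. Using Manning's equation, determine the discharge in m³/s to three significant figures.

6.05 m³/s

A = b·y = 2.52 × 1.62 = 4.082 m²
P = b + 2y = 2.52 + 2×1.62 = 5.760 m
R = A/P = 4.082/5.760 = 0.7088 m
Q = (1/n)·A·R^(2/3)·S^(1/2) = (1/0.024) × 4.082 × 0.7088^(2/3) × 0.0020^(1/2) = 6.047 m³/s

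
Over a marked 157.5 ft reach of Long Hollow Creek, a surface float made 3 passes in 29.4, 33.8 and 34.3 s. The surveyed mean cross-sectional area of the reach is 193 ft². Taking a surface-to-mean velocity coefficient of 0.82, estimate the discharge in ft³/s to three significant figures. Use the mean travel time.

t̄ = (29.4 + 33.8 + 34.3) / 3 = 32.5 s
v_surface = L / t̄ = 157.5 / 32.5 = 4.846 ft/s
v_mean = 0.82 × 4.846 = 3.974 ft/s
Q = A × v_mean = 193 × 3.974 = 767.0 ft³/s

767 ft³/s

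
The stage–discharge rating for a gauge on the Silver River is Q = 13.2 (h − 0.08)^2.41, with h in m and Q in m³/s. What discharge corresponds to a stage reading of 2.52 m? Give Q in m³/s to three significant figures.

Q = 13.2 × (2.52 − 0.08)^2.41 = 13.2 × 2.44^2.41 = 113.3 m³/s

113 m³/s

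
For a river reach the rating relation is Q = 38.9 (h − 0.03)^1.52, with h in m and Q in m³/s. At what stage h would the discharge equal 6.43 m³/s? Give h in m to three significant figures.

0.336 m

h − h₀ = (Q/C)^(1/b) = (6.43/38.9)^(1/1.52) = 0.3060 m
h = 0.03 + 0.3060 = 0.3360 m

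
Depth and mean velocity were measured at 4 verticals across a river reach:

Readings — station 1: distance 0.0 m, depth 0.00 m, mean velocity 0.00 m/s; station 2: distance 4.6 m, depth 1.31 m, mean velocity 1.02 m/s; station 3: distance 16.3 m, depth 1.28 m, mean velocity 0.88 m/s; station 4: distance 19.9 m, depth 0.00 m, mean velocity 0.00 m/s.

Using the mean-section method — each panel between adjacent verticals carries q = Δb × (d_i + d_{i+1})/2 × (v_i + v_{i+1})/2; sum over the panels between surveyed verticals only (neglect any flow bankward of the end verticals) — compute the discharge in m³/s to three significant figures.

16.9 m³/s

Panel 1-2: Δb = 4.6 m, d̄ = (0.00+1.31)/2 = 0.655, v̄ = (0.00+1.02)/2 = 0.51 → q = 4.6×0.655×0.51 = 1.537 m³/s
Panel 2-3: Δb = 11.7 m, d̄ = (1.31+1.28)/2 = 1.295, v̄ = (1.02+0.88)/2 = 0.95 → q = 11.7×1.295×0.95 = 14.39 m³/s
Panel 3-4: Δb = 3.6 m, d̄ = (1.28+0.00)/2 = 0.64, v̄ = (0.88+0.00)/2 = 0.44 → q = 3.6×0.64×0.44 = 1.014 m³/s
Q = Σ q = 16.94 m³/s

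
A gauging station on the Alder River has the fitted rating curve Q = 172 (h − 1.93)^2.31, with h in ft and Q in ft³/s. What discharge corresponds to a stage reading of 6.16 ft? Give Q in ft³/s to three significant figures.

Q = 172 × (6.16 − 1.93)^2.31 = 172 × 4.23^2.31 = 4813 ft³/s

4810 ft³/s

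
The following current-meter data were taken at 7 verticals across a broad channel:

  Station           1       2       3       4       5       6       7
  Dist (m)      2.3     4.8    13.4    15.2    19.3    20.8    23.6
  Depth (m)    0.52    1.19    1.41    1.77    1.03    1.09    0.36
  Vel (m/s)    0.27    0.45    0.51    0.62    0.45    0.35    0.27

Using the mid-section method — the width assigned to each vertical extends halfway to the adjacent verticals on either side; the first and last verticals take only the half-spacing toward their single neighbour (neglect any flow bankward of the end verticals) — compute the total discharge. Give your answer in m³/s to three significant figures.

12.4 m³/s

w_1 = (4.8 − 2.3)/2 = 1.25 m; q_1 = 0.27 × 0.52 × 1.25 = 0.1755 m³/s
w_2 = (13.4 − 2.3)/2 = 5.55 m; q_2 = 0.45 × 1.19 × 5.55 = 2.972 m³/s
w_3 = (15.2 − 4.8)/2 = 5.2 m; q_3 = 0.51 × 1.41 × 5.2 = 3.739 m³/s
w_4 = (19.3 − 13.4)/2 = 2.95 m; q_4 = 0.62 × 1.77 × 2.95 = 3.237 m³/s
w_5 = (20.8 − 15.2)/2 = 2.8 m; q_5 = 0.45 × 1.03 × 2.8 = 1.298 m³/s
w_6 = (23.6 − 19.3)/2 = 2.15 m; q_6 = 0.35 × 1.09 × 2.15 = 0.8202 m³/s
w_7 = (23.6 − 20.8)/2 = 1.4 m; q_7 = 0.27 × 0.36 × 1.4 = 0.1361 m³/s
Q = Σ qᵢ = 12.38 m³/s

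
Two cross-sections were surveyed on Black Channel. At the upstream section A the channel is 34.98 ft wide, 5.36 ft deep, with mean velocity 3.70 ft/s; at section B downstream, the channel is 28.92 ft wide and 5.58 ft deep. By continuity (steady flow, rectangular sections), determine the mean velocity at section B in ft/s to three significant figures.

4.30 ft/s

Q = A₁V₁ = (34.98×5.36) × 3.70 = 693.7 ft³/s
A₂ = 28.92 × 5.58 = 161.4 ft²
V₂ = Q/A₂ = 693.7/161.4 = 4.299 ft/s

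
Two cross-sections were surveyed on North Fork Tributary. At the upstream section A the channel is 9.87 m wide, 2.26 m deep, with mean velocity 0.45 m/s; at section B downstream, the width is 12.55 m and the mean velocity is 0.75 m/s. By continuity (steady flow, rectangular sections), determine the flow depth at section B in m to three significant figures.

1.07 m

Q = A₁V₁ = (9.87×2.26) × 0.45 = 10.04 m³/s
d₂ = Q/(b₂ V₂) = 10.04/(12.55×0.75) = 1.066 m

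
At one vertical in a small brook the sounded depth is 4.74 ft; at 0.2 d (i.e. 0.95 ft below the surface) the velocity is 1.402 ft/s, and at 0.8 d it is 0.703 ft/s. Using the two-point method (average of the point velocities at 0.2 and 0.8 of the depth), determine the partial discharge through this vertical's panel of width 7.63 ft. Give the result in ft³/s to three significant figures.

v̄ = (1.402 + 0.703) / 2 = 1.053 ft/s
q = v̄ × d × w = 1.053 × 4.74 × 7.63 = 38.06 ft³/s

38.1 ft³/s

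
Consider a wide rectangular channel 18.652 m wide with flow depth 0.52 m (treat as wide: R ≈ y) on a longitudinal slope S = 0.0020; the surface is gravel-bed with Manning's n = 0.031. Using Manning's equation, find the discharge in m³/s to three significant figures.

A = b·y = 18.652 × 0.52 = 9.699 m²
Wide channel: R ≈ y = 0.52 m
Q = (1/n)·A·R^(2/3)·S^(1/2) = (1/0.031) × 9.699 × 0.5200^(2/3) × 0.0020^(1/2) = 9.048 m³/s

9.05 m³/s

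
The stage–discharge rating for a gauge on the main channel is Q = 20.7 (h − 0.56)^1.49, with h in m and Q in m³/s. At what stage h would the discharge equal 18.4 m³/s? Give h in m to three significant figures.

h − h₀ = (Q/C)^(1/b) = (18.4/20.7)^(1/1.49) = 0.9240 m
h = 0.56 + 0.9240 = 1.484 m

1.48 m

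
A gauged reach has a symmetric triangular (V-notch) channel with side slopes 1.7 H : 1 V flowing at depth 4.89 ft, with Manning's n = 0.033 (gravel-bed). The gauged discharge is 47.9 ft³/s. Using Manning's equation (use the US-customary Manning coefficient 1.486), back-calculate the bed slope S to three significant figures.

A = z·y² = 1.7×4.89² = 40.65 ft²
P = 2y√(1+z²) = 2×4.89×√(1+1.7²) = 19.29 ft
R = A/P = 40.65/19.29 = 2.107 ft
S = (Q·n / (1.486·A·R^(2/3)))² = (47.9×0.033 / (1.486×40.65×1.644))² = 0.0002534

0.000253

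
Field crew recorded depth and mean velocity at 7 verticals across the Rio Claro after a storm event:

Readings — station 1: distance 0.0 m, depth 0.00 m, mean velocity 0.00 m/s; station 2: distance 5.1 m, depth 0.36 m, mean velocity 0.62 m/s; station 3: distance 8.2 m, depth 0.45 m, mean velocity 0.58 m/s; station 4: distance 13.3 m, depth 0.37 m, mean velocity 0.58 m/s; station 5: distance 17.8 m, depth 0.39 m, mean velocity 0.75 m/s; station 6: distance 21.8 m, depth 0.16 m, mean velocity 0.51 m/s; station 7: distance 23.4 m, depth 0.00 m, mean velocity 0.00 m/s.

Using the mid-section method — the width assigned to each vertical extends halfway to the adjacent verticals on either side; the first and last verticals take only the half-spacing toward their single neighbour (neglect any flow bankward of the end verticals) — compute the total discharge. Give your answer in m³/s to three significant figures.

w_2 = (8.2 − 0.0)/2 = 4.1 m; q_2 = 0.62 × 0.36 × 4.1 = 0.9151 m³/s
w_3 = (13.3 − 5.1)/2 = 4.1 m; q_3 = 0.58 × 0.45 × 4.1 = 1.070 m³/s
w_4 = (17.8 − 8.2)/2 = 4.8 m; q_4 = 0.58 × 0.37 × 4.8 = 1.030 m³/s
w_5 = (21.8 − 13.3)/2 = 4.25 m; q_5 = 0.75 × 0.39 × 4.25 = 1.243 m³/s
w_6 = (23.4 − 17.8)/2 = 2.8 m; q_6 = 0.51 × 0.16 × 2.8 = 0.2285 m³/s
Stations 1, 7 contribute zero (depth or velocity is 0).
Q = Σ qᵢ = 4.487 m³/s

4.49 m³/s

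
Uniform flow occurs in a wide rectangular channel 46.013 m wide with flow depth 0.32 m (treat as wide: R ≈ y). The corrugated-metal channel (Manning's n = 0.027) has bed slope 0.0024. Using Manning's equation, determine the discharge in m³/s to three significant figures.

12.5 m³/s

A = b·y = 46.013 × 0.32 = 14.72 m²
Wide channel: R ≈ y = 0.32 m
Q = (1/n)·A·R^(2/3)·S^(1/2) = (1/0.027) × 14.72 × 0.3200^(2/3) × 0.0024^(1/2) = 12.50 m³/s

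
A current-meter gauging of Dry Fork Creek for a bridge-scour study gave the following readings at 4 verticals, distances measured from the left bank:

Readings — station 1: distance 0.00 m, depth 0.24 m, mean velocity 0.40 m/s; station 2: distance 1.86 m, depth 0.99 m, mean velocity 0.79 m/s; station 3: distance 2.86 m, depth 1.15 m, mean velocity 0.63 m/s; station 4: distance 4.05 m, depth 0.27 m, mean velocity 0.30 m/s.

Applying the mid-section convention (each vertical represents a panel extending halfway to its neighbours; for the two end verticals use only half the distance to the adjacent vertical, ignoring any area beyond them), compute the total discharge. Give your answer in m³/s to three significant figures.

2.05 m³/s

w_1 = (1.86 − 0.00)/2 = 0.93 m; q_1 = 0.40 × 0.24 × 0.93 = 0.08928 m³/s
w_2 = (2.86 − 0.00)/2 = 1.43 m; q_2 = 0.79 × 0.99 × 1.43 = 1.118 m³/s
w_3 = (4.05 − 1.86)/2 = 1.095 m; q_3 = 0.63 × 1.15 × 1.095 = 0.7933 m³/s
w_4 = (4.05 − 2.86)/2 = 0.595 m; q_4 = 0.30 × 0.27 × 0.595 = 0.04820 m³/s
Q = Σ qᵢ = 2.049 m³/s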